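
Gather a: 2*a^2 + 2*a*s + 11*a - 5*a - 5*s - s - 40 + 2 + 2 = 2*a^2 + a*(2*s + 6) - 6*s - 36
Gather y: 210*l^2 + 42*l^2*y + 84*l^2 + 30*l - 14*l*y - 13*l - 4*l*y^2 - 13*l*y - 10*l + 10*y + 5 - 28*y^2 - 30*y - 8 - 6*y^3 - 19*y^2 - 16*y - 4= 294*l^2 + 7*l - 6*y^3 + y^2*(-4*l - 47) + y*(42*l^2 - 27*l - 36) - 7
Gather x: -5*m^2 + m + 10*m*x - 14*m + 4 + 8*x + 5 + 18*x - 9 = -5*m^2 - 13*m + x*(10*m + 26)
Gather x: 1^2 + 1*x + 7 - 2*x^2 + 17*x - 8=-2*x^2 + 18*x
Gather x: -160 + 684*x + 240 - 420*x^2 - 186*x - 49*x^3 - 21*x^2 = -49*x^3 - 441*x^2 + 498*x + 80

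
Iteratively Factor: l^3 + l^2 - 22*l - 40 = (l - 5)*(l^2 + 6*l + 8) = (l - 5)*(l + 4)*(l + 2)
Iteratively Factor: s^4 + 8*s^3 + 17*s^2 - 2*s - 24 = (s + 4)*(s^3 + 4*s^2 + s - 6) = (s + 3)*(s + 4)*(s^2 + s - 2) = (s + 2)*(s + 3)*(s + 4)*(s - 1)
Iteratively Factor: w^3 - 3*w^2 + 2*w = (w - 2)*(w^2 - w) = w*(w - 2)*(w - 1)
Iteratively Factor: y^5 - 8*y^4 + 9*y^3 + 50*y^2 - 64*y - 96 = (y - 4)*(y^4 - 4*y^3 - 7*y^2 + 22*y + 24) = (y - 4)*(y + 1)*(y^3 - 5*y^2 - 2*y + 24) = (y - 4)^2*(y + 1)*(y^2 - y - 6) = (y - 4)^2*(y + 1)*(y + 2)*(y - 3)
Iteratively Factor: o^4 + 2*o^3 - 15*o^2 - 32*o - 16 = (o - 4)*(o^3 + 6*o^2 + 9*o + 4) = (o - 4)*(o + 4)*(o^2 + 2*o + 1) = (o - 4)*(o + 1)*(o + 4)*(o + 1)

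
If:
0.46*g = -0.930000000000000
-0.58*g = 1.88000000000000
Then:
No Solution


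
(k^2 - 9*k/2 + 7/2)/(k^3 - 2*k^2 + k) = (k - 7/2)/(k*(k - 1))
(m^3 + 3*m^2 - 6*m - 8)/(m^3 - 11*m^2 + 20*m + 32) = (m^2 + 2*m - 8)/(m^2 - 12*m + 32)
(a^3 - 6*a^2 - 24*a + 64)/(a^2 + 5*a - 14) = (a^2 - 4*a - 32)/(a + 7)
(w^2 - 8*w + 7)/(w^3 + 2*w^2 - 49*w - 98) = (w - 1)/(w^2 + 9*w + 14)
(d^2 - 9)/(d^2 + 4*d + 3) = (d - 3)/(d + 1)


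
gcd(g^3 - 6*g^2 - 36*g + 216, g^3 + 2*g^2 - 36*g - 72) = g^2 - 36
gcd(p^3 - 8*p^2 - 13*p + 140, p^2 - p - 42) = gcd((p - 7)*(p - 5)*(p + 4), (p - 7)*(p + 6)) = p - 7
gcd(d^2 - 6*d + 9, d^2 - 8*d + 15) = d - 3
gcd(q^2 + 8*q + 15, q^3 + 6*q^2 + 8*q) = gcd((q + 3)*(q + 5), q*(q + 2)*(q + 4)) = 1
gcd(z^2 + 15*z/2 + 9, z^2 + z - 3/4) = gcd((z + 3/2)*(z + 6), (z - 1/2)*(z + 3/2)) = z + 3/2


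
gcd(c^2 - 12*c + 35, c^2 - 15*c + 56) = c - 7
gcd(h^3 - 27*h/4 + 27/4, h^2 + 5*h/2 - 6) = h - 3/2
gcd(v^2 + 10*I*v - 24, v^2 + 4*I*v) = v + 4*I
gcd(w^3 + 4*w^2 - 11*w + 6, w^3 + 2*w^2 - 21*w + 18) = w^2 + 5*w - 6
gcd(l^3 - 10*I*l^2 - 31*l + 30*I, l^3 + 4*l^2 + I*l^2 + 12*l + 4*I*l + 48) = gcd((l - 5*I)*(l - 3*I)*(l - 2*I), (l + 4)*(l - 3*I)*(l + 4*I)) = l - 3*I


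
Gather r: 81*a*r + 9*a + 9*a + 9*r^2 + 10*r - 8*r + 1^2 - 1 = 18*a + 9*r^2 + r*(81*a + 2)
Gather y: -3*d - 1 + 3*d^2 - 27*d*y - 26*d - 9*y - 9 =3*d^2 - 29*d + y*(-27*d - 9) - 10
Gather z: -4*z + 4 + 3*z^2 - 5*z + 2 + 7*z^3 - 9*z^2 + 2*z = 7*z^3 - 6*z^2 - 7*z + 6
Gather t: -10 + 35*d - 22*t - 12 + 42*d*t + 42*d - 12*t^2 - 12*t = 77*d - 12*t^2 + t*(42*d - 34) - 22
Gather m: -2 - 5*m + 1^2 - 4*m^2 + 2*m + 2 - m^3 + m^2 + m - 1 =-m^3 - 3*m^2 - 2*m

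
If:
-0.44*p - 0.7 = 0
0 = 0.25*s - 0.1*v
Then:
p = -1.59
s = 0.4*v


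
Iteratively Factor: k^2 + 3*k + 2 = (k + 2)*(k + 1)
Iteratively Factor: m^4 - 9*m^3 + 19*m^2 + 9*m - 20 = (m + 1)*(m^3 - 10*m^2 + 29*m - 20) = (m - 5)*(m + 1)*(m^2 - 5*m + 4) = (m - 5)*(m - 4)*(m + 1)*(m - 1)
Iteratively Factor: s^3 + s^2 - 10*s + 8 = (s - 1)*(s^2 + 2*s - 8) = (s - 1)*(s + 4)*(s - 2)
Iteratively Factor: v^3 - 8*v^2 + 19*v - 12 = (v - 1)*(v^2 - 7*v + 12) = (v - 4)*(v - 1)*(v - 3)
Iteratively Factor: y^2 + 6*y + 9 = (y + 3)*(y + 3)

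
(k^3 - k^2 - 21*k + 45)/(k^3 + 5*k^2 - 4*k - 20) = (k^2 - 6*k + 9)/(k^2 - 4)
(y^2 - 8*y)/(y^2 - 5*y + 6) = y*(y - 8)/(y^2 - 5*y + 6)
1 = 1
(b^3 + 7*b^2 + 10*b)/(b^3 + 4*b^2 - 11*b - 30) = b/(b - 3)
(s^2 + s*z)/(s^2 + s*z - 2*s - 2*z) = s/(s - 2)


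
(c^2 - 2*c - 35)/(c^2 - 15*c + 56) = (c + 5)/(c - 8)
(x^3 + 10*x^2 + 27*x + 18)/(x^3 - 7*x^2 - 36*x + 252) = (x^2 + 4*x + 3)/(x^2 - 13*x + 42)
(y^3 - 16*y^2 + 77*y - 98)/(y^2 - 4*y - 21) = (y^2 - 9*y + 14)/(y + 3)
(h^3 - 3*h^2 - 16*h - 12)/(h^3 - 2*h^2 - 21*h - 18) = (h + 2)/(h + 3)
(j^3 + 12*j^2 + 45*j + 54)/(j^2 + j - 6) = (j^2 + 9*j + 18)/(j - 2)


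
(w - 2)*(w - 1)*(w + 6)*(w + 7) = w^4 + 10*w^3 + 5*w^2 - 100*w + 84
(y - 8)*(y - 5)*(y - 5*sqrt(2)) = y^3 - 13*y^2 - 5*sqrt(2)*y^2 + 40*y + 65*sqrt(2)*y - 200*sqrt(2)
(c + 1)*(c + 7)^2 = c^3 + 15*c^2 + 63*c + 49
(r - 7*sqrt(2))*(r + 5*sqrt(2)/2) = r^2 - 9*sqrt(2)*r/2 - 35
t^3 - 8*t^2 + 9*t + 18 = (t - 6)*(t - 3)*(t + 1)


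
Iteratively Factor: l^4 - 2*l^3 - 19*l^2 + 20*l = (l - 5)*(l^3 + 3*l^2 - 4*l) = (l - 5)*(l - 1)*(l^2 + 4*l) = (l - 5)*(l - 1)*(l + 4)*(l)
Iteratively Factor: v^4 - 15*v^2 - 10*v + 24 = (v + 2)*(v^3 - 2*v^2 - 11*v + 12) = (v + 2)*(v + 3)*(v^2 - 5*v + 4) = (v - 4)*(v + 2)*(v + 3)*(v - 1)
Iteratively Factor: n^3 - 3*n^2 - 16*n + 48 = (n + 4)*(n^2 - 7*n + 12) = (n - 4)*(n + 4)*(n - 3)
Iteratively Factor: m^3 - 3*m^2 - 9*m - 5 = (m + 1)*(m^2 - 4*m - 5) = (m - 5)*(m + 1)*(m + 1)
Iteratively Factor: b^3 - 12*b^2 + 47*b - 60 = (b - 4)*(b^2 - 8*b + 15) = (b - 5)*(b - 4)*(b - 3)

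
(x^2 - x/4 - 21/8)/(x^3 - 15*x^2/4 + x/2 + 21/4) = (x + 3/2)/(x^2 - 2*x - 3)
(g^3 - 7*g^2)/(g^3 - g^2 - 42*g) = g/(g + 6)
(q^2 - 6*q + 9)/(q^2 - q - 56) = (-q^2 + 6*q - 9)/(-q^2 + q + 56)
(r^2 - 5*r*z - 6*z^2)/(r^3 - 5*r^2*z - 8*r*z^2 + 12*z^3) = (-r - z)/(-r^2 - r*z + 2*z^2)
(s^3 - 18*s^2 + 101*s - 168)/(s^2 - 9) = (s^2 - 15*s + 56)/(s + 3)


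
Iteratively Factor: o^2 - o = (o)*(o - 1)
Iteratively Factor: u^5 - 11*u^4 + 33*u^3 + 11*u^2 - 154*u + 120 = (u - 4)*(u^4 - 7*u^3 + 5*u^2 + 31*u - 30) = (u - 4)*(u - 1)*(u^3 - 6*u^2 - u + 30) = (u - 4)*(u - 3)*(u - 1)*(u^2 - 3*u - 10) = (u - 5)*(u - 4)*(u - 3)*(u - 1)*(u + 2)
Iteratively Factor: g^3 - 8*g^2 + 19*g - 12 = (g - 1)*(g^2 - 7*g + 12) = (g - 3)*(g - 1)*(g - 4)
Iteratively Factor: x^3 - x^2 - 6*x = (x)*(x^2 - x - 6) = x*(x - 3)*(x + 2)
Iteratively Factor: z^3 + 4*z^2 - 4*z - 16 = (z + 2)*(z^2 + 2*z - 8) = (z + 2)*(z + 4)*(z - 2)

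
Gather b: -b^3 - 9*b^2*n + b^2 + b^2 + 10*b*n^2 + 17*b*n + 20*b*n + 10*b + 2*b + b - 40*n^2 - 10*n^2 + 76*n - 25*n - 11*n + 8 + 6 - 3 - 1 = -b^3 + b^2*(2 - 9*n) + b*(10*n^2 + 37*n + 13) - 50*n^2 + 40*n + 10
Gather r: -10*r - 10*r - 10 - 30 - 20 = -20*r - 60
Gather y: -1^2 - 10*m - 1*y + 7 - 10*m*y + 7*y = -10*m + y*(6 - 10*m) + 6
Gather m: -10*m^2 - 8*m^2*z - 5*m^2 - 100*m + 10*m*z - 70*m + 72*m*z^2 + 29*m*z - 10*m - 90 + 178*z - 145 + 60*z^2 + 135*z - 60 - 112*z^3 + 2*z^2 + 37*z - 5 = m^2*(-8*z - 15) + m*(72*z^2 + 39*z - 180) - 112*z^3 + 62*z^2 + 350*z - 300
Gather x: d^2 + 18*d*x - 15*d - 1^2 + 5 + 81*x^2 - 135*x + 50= d^2 - 15*d + 81*x^2 + x*(18*d - 135) + 54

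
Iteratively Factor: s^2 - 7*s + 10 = (s - 2)*(s - 5)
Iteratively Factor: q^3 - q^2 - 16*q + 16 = (q - 4)*(q^2 + 3*q - 4) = (q - 4)*(q - 1)*(q + 4)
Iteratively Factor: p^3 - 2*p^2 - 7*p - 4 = (p + 1)*(p^2 - 3*p - 4) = (p - 4)*(p + 1)*(p + 1)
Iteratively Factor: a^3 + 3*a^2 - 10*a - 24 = (a + 2)*(a^2 + a - 12) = (a + 2)*(a + 4)*(a - 3)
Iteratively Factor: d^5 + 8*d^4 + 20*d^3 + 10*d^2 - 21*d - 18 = (d - 1)*(d^4 + 9*d^3 + 29*d^2 + 39*d + 18) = (d - 1)*(d + 3)*(d^3 + 6*d^2 + 11*d + 6) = (d - 1)*(d + 2)*(d + 3)*(d^2 + 4*d + 3) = (d - 1)*(d + 2)*(d + 3)^2*(d + 1)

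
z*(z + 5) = z^2 + 5*z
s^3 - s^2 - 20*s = s*(s - 5)*(s + 4)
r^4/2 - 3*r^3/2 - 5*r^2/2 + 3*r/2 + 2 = (r/2 + 1/2)*(r - 4)*(r - 1)*(r + 1)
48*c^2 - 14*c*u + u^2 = (-8*c + u)*(-6*c + u)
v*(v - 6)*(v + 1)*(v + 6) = v^4 + v^3 - 36*v^2 - 36*v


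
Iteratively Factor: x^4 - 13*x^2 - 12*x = (x)*(x^3 - 13*x - 12) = x*(x + 3)*(x^2 - 3*x - 4) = x*(x + 1)*(x + 3)*(x - 4)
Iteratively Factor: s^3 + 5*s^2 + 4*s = (s + 1)*(s^2 + 4*s) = s*(s + 1)*(s + 4)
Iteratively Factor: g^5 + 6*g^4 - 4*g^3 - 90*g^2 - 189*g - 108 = (g - 4)*(g^4 + 10*g^3 + 36*g^2 + 54*g + 27) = (g - 4)*(g + 3)*(g^3 + 7*g^2 + 15*g + 9) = (g - 4)*(g + 3)^2*(g^2 + 4*g + 3) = (g - 4)*(g + 1)*(g + 3)^2*(g + 3)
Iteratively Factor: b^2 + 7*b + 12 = (b + 3)*(b + 4)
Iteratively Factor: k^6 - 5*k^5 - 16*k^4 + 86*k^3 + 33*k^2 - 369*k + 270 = (k + 3)*(k^5 - 8*k^4 + 8*k^3 + 62*k^2 - 153*k + 90) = (k - 1)*(k + 3)*(k^4 - 7*k^3 + k^2 + 63*k - 90) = (k - 1)*(k + 3)^2*(k^3 - 10*k^2 + 31*k - 30) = (k - 3)*(k - 1)*(k + 3)^2*(k^2 - 7*k + 10) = (k - 3)*(k - 2)*(k - 1)*(k + 3)^2*(k - 5)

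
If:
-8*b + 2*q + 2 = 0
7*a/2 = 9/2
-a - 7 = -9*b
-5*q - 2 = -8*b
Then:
No Solution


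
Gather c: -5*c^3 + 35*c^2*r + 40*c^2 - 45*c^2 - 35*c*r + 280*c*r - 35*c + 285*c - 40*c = -5*c^3 + c^2*(35*r - 5) + c*(245*r + 210)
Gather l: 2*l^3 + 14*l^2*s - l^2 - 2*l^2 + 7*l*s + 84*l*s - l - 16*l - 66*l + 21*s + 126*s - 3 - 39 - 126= 2*l^3 + l^2*(14*s - 3) + l*(91*s - 83) + 147*s - 168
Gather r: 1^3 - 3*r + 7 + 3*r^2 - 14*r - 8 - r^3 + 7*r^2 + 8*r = -r^3 + 10*r^2 - 9*r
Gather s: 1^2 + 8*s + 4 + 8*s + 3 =16*s + 8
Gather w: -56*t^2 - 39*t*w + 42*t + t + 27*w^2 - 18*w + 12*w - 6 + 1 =-56*t^2 + 43*t + 27*w^2 + w*(-39*t - 6) - 5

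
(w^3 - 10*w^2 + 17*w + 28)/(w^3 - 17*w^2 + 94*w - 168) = (w + 1)/(w - 6)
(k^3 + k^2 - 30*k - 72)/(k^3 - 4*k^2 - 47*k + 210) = (k^2 + 7*k + 12)/(k^2 + 2*k - 35)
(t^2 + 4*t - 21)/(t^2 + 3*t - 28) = (t - 3)/(t - 4)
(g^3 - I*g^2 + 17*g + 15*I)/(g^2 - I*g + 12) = (g^2 - 4*I*g + 5)/(g - 4*I)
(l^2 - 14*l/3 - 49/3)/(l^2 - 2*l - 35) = (l + 7/3)/(l + 5)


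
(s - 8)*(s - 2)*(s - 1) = s^3 - 11*s^2 + 26*s - 16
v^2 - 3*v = v*(v - 3)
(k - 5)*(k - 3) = k^2 - 8*k + 15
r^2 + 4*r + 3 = (r + 1)*(r + 3)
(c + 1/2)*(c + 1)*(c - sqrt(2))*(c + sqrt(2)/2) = c^4 - sqrt(2)*c^3/2 + 3*c^3/2 - 3*sqrt(2)*c^2/4 - c^2/2 - 3*c/2 - sqrt(2)*c/4 - 1/2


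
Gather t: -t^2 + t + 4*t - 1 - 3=-t^2 + 5*t - 4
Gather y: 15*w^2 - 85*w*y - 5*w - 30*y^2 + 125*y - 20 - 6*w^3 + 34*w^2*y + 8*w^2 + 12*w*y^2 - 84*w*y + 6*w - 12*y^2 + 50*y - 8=-6*w^3 + 23*w^2 + w + y^2*(12*w - 42) + y*(34*w^2 - 169*w + 175) - 28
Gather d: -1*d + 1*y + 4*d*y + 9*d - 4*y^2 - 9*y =d*(4*y + 8) - 4*y^2 - 8*y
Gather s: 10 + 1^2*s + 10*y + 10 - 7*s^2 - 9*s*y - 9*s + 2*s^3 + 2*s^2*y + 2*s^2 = 2*s^3 + s^2*(2*y - 5) + s*(-9*y - 8) + 10*y + 20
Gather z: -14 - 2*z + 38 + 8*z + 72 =6*z + 96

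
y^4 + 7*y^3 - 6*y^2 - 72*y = y*(y - 3)*(y + 4)*(y + 6)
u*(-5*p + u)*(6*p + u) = -30*p^2*u + p*u^2 + u^3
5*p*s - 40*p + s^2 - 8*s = (5*p + s)*(s - 8)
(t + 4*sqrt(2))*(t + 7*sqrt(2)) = t^2 + 11*sqrt(2)*t + 56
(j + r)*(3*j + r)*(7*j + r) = 21*j^3 + 31*j^2*r + 11*j*r^2 + r^3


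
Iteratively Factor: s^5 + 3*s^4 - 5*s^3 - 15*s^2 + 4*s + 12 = (s - 1)*(s^4 + 4*s^3 - s^2 - 16*s - 12) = (s - 1)*(s + 1)*(s^3 + 3*s^2 - 4*s - 12) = (s - 1)*(s + 1)*(s + 3)*(s^2 - 4) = (s - 2)*(s - 1)*(s + 1)*(s + 3)*(s + 2)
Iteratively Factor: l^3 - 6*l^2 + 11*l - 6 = (l - 1)*(l^2 - 5*l + 6) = (l - 3)*(l - 1)*(l - 2)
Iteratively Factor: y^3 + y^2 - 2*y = (y - 1)*(y^2 + 2*y) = y*(y - 1)*(y + 2)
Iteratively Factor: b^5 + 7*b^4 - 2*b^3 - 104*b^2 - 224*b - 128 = (b + 4)*(b^4 + 3*b^3 - 14*b^2 - 48*b - 32) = (b - 4)*(b + 4)*(b^3 + 7*b^2 + 14*b + 8) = (b - 4)*(b + 4)^2*(b^2 + 3*b + 2) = (b - 4)*(b + 2)*(b + 4)^2*(b + 1)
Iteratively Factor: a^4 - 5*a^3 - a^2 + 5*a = (a + 1)*(a^3 - 6*a^2 + 5*a) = (a - 1)*(a + 1)*(a^2 - 5*a) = (a - 5)*(a - 1)*(a + 1)*(a)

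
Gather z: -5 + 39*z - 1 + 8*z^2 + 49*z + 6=8*z^2 + 88*z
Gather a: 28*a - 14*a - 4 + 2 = 14*a - 2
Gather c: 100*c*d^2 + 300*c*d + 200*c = c*(100*d^2 + 300*d + 200)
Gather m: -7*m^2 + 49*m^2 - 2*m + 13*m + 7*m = 42*m^2 + 18*m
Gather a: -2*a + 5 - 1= 4 - 2*a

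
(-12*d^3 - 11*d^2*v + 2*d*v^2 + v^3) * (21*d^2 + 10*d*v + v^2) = -252*d^5 - 351*d^4*v - 80*d^3*v^2 + 30*d^2*v^3 + 12*d*v^4 + v^5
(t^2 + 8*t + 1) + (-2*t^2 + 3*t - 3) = -t^2 + 11*t - 2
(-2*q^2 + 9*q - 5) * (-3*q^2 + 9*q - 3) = 6*q^4 - 45*q^3 + 102*q^2 - 72*q + 15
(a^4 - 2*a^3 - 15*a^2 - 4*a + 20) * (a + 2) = a^5 - 19*a^3 - 34*a^2 + 12*a + 40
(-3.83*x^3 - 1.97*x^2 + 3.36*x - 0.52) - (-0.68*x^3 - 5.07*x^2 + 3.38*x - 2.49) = -3.15*x^3 + 3.1*x^2 - 0.02*x + 1.97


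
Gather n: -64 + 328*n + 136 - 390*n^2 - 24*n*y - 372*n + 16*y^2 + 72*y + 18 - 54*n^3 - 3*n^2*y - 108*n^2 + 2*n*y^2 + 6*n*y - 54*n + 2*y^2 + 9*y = -54*n^3 + n^2*(-3*y - 498) + n*(2*y^2 - 18*y - 98) + 18*y^2 + 81*y + 90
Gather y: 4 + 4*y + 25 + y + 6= 5*y + 35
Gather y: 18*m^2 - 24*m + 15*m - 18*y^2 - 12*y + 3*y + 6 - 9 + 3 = 18*m^2 - 9*m - 18*y^2 - 9*y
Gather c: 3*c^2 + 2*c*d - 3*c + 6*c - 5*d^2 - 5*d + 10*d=3*c^2 + c*(2*d + 3) - 5*d^2 + 5*d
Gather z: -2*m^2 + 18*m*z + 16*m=-2*m^2 + 18*m*z + 16*m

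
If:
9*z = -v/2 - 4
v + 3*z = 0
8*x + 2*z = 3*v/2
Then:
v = 8/5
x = 13/30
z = -8/15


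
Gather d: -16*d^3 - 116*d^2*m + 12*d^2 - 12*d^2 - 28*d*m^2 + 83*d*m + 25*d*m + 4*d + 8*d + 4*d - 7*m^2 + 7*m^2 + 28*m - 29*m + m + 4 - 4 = -16*d^3 - 116*d^2*m + d*(-28*m^2 + 108*m + 16)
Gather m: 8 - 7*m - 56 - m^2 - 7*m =-m^2 - 14*m - 48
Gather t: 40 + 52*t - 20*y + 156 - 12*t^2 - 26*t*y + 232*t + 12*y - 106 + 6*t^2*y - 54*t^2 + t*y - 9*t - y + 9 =t^2*(6*y - 66) + t*(275 - 25*y) - 9*y + 99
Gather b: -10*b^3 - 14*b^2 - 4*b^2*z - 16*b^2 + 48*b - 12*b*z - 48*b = -10*b^3 + b^2*(-4*z - 30) - 12*b*z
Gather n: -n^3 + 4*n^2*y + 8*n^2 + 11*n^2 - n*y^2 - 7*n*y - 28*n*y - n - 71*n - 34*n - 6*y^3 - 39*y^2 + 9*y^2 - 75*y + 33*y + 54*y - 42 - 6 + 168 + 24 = -n^3 + n^2*(4*y + 19) + n*(-y^2 - 35*y - 106) - 6*y^3 - 30*y^2 + 12*y + 144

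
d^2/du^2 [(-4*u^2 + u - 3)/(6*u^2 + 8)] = (9*u^3 + 63*u^2 - 36*u - 28)/(27*u^6 + 108*u^4 + 144*u^2 + 64)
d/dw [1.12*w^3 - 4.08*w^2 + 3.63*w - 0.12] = 3.36*w^2 - 8.16*w + 3.63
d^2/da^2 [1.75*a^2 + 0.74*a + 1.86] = 3.50000000000000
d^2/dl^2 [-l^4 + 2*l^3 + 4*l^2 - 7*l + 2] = -12*l^2 + 12*l + 8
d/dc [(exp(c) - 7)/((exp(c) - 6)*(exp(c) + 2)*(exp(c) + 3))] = 2*(-exp(3*c) + 11*exp(2*c) - 7*exp(c) - 102)*exp(c)/(exp(6*c) - 2*exp(5*c) - 47*exp(4*c) - 24*exp(3*c) + 648*exp(2*c) + 1728*exp(c) + 1296)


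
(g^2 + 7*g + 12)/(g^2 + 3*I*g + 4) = (g^2 + 7*g + 12)/(g^2 + 3*I*g + 4)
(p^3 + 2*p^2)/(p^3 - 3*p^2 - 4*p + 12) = p^2/(p^2 - 5*p + 6)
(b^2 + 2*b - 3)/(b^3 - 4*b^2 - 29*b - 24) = (b - 1)/(b^2 - 7*b - 8)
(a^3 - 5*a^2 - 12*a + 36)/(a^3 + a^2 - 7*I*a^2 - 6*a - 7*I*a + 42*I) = (a - 6)/(a - 7*I)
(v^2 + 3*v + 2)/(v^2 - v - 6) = (v + 1)/(v - 3)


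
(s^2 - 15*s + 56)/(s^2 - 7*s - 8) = (s - 7)/(s + 1)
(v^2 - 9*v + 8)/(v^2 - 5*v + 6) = (v^2 - 9*v + 8)/(v^2 - 5*v + 6)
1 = 1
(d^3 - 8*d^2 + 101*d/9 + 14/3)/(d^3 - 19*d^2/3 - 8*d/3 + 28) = (d + 1/3)/(d + 2)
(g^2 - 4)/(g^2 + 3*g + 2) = (g - 2)/(g + 1)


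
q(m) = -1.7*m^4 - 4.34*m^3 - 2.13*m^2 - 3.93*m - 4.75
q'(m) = -6.8*m^3 - 13.02*m^2 - 4.26*m - 3.93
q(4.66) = -1310.17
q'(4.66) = -994.64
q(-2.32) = -2.15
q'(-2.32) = 20.79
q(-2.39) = -3.74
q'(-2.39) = 24.71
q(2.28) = -122.16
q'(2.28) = -161.92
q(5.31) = -2087.00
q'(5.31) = -1411.77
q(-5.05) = -585.93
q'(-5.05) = 561.30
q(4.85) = -1509.66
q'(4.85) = -1106.63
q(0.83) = -12.77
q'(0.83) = -20.32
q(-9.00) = -8131.75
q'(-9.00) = 3936.99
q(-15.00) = -71840.05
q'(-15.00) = 20080.47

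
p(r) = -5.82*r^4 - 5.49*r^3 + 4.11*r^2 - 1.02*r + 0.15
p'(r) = -23.28*r^3 - 16.47*r^2 + 8.22*r - 1.02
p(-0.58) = 2.54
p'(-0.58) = -6.79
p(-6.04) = -6379.91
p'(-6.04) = 4478.20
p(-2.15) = -48.46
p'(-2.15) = 136.54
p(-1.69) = -7.36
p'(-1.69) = 50.42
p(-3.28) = -432.18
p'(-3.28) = 616.32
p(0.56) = -0.67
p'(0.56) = -5.67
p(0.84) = -3.96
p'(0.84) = -19.53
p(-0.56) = 2.40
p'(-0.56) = -6.70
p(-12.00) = -110592.57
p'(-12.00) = 37756.50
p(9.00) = -41863.35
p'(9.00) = -18232.23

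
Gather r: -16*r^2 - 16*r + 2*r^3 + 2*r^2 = 2*r^3 - 14*r^2 - 16*r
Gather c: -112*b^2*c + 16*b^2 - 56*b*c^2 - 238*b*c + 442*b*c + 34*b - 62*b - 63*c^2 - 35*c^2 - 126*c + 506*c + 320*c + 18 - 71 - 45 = 16*b^2 - 28*b + c^2*(-56*b - 98) + c*(-112*b^2 + 204*b + 700) - 98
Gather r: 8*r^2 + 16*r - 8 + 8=8*r^2 + 16*r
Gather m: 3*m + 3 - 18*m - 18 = -15*m - 15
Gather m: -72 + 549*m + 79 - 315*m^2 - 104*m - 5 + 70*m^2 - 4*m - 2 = -245*m^2 + 441*m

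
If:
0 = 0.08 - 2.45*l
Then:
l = 0.03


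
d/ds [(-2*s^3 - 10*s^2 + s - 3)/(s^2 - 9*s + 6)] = (-2*s^4 + 36*s^3 + 53*s^2 - 114*s - 21)/(s^4 - 18*s^3 + 93*s^2 - 108*s + 36)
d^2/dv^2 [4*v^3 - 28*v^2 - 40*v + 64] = 24*v - 56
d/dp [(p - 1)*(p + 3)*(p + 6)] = 3*p^2 + 16*p + 9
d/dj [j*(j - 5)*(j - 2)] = 3*j^2 - 14*j + 10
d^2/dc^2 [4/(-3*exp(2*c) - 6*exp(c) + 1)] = 24*(-12*(exp(c) + 1)^2*exp(c) + (2*exp(c) + 1)*(3*exp(2*c) + 6*exp(c) - 1))*exp(c)/(3*exp(2*c) + 6*exp(c) - 1)^3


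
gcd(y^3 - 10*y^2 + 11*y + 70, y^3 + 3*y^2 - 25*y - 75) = y - 5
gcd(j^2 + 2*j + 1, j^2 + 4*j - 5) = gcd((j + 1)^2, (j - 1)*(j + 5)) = 1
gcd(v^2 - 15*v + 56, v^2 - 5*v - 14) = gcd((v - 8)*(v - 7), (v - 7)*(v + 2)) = v - 7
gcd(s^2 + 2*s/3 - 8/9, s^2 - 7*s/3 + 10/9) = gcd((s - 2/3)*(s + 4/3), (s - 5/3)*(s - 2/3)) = s - 2/3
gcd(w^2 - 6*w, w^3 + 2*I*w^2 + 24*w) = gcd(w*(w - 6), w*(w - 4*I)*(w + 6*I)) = w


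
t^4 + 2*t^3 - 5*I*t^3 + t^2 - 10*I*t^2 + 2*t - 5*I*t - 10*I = (t + 2)*(t - 5*I)*(t - I)*(t + I)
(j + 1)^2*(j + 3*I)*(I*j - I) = I*j^4 - 3*j^3 + I*j^3 - 3*j^2 - I*j^2 + 3*j - I*j + 3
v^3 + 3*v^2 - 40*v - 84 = (v - 6)*(v + 2)*(v + 7)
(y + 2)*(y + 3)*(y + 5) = y^3 + 10*y^2 + 31*y + 30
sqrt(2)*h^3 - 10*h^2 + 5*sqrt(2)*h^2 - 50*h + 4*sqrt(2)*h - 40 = (h + 4)*(h - 5*sqrt(2))*(sqrt(2)*h + sqrt(2))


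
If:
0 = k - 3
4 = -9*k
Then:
No Solution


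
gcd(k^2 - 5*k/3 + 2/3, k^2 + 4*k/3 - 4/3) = k - 2/3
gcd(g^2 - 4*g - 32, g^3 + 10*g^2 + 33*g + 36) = g + 4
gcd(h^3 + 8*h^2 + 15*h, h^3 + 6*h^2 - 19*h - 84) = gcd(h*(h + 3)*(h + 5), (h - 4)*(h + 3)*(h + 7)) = h + 3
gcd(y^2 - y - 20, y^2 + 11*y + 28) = y + 4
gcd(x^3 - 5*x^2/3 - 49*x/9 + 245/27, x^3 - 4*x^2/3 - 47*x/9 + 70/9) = x^2 + 2*x/3 - 35/9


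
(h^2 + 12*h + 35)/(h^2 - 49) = (h + 5)/(h - 7)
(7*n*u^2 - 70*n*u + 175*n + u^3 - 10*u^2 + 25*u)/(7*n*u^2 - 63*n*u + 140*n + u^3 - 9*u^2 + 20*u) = (u - 5)/(u - 4)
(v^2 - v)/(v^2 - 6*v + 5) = v/(v - 5)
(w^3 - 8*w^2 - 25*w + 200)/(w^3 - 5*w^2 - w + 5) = (w^2 - 3*w - 40)/(w^2 - 1)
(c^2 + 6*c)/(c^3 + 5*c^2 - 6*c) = 1/(c - 1)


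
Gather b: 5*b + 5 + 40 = 5*b + 45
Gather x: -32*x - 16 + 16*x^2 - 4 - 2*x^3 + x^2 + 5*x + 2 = -2*x^3 + 17*x^2 - 27*x - 18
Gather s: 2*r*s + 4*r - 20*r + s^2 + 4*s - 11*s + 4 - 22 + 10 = -16*r + s^2 + s*(2*r - 7) - 8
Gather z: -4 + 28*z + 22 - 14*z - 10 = 14*z + 8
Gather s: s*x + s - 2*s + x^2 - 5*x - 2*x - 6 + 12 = s*(x - 1) + x^2 - 7*x + 6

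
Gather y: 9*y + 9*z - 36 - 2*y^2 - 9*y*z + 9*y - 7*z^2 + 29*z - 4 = -2*y^2 + y*(18 - 9*z) - 7*z^2 + 38*z - 40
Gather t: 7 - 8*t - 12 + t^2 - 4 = t^2 - 8*t - 9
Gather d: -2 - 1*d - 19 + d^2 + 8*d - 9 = d^2 + 7*d - 30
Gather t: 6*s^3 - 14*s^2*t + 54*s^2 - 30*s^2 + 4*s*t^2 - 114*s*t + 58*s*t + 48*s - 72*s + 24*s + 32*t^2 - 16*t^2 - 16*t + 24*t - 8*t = 6*s^3 + 24*s^2 + t^2*(4*s + 16) + t*(-14*s^2 - 56*s)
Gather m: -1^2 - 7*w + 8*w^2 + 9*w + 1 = 8*w^2 + 2*w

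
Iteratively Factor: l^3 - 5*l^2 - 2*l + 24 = (l + 2)*(l^2 - 7*l + 12) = (l - 3)*(l + 2)*(l - 4)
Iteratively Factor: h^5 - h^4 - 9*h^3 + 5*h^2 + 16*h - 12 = (h + 2)*(h^4 - 3*h^3 - 3*h^2 + 11*h - 6) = (h + 2)^2*(h^3 - 5*h^2 + 7*h - 3) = (h - 1)*(h + 2)^2*(h^2 - 4*h + 3) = (h - 3)*(h - 1)*(h + 2)^2*(h - 1)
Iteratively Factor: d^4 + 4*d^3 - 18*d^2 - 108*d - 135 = (d - 5)*(d^3 + 9*d^2 + 27*d + 27) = (d - 5)*(d + 3)*(d^2 + 6*d + 9) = (d - 5)*(d + 3)^2*(d + 3)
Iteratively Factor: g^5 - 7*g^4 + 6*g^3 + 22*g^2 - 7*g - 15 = (g + 1)*(g^4 - 8*g^3 + 14*g^2 + 8*g - 15) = (g - 1)*(g + 1)*(g^3 - 7*g^2 + 7*g + 15) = (g - 5)*(g - 1)*(g + 1)*(g^2 - 2*g - 3) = (g - 5)*(g - 1)*(g + 1)^2*(g - 3)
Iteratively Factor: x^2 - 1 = (x + 1)*(x - 1)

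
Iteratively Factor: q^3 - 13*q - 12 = (q - 4)*(q^2 + 4*q + 3) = (q - 4)*(q + 1)*(q + 3)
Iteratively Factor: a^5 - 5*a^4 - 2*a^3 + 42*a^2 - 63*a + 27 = (a - 1)*(a^4 - 4*a^3 - 6*a^2 + 36*a - 27) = (a - 3)*(a - 1)*(a^3 - a^2 - 9*a + 9) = (a - 3)*(a - 1)^2*(a^2 - 9) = (a - 3)*(a - 1)^2*(a + 3)*(a - 3)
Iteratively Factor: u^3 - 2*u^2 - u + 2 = (u - 1)*(u^2 - u - 2) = (u - 1)*(u + 1)*(u - 2)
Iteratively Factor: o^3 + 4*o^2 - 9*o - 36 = (o + 3)*(o^2 + o - 12) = (o + 3)*(o + 4)*(o - 3)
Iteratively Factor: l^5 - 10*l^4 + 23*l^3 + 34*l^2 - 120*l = (l - 3)*(l^4 - 7*l^3 + 2*l^2 + 40*l) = (l - 4)*(l - 3)*(l^3 - 3*l^2 - 10*l) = (l - 5)*(l - 4)*(l - 3)*(l^2 + 2*l) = (l - 5)*(l - 4)*(l - 3)*(l + 2)*(l)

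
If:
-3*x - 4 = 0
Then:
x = -4/3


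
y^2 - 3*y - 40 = (y - 8)*(y + 5)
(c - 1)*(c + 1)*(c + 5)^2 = c^4 + 10*c^3 + 24*c^2 - 10*c - 25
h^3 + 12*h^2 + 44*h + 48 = (h + 2)*(h + 4)*(h + 6)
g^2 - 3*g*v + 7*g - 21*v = (g + 7)*(g - 3*v)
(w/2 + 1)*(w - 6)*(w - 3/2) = w^3/2 - 11*w^2/4 - 3*w + 9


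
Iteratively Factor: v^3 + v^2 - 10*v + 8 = (v + 4)*(v^2 - 3*v + 2) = (v - 1)*(v + 4)*(v - 2)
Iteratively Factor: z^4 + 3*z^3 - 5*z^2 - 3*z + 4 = (z - 1)*(z^3 + 4*z^2 - z - 4) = (z - 1)*(z + 1)*(z^2 + 3*z - 4) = (z - 1)*(z + 1)*(z + 4)*(z - 1)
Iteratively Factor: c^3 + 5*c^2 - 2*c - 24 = (c - 2)*(c^2 + 7*c + 12) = (c - 2)*(c + 4)*(c + 3)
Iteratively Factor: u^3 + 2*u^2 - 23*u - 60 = (u - 5)*(u^2 + 7*u + 12) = (u - 5)*(u + 4)*(u + 3)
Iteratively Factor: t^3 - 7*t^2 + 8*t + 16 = (t - 4)*(t^2 - 3*t - 4) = (t - 4)^2*(t + 1)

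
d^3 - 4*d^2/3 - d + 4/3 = (d - 4/3)*(d - 1)*(d + 1)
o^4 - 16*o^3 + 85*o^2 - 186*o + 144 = (o - 8)*(o - 3)^2*(o - 2)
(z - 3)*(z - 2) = z^2 - 5*z + 6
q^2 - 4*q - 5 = (q - 5)*(q + 1)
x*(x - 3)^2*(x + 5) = x^4 - x^3 - 21*x^2 + 45*x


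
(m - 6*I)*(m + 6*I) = m^2 + 36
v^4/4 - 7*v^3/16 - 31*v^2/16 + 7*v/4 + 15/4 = (v/4 + 1/2)*(v - 3)*(v - 2)*(v + 5/4)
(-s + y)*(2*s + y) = -2*s^2 + s*y + y^2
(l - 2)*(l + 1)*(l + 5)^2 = l^4 + 9*l^3 + 13*l^2 - 45*l - 50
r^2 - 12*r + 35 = (r - 7)*(r - 5)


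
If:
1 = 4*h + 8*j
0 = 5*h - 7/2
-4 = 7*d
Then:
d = -4/7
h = 7/10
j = -9/40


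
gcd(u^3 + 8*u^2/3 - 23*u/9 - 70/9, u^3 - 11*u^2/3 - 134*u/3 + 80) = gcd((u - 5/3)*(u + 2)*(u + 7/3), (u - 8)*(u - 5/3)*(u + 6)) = u - 5/3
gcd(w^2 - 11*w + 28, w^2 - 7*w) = w - 7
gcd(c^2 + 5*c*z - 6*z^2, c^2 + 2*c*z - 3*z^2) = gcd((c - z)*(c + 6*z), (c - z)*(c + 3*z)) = -c + z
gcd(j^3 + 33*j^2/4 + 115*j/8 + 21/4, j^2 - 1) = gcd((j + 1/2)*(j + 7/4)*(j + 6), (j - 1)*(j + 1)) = 1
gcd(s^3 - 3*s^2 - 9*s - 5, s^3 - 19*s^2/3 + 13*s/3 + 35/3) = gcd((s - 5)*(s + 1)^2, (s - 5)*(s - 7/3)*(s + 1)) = s^2 - 4*s - 5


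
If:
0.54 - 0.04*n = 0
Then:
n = 13.50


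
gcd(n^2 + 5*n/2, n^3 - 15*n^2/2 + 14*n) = n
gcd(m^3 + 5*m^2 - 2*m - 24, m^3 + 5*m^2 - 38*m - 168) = m + 4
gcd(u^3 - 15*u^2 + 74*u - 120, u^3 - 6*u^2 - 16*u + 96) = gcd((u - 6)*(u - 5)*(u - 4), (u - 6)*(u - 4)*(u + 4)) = u^2 - 10*u + 24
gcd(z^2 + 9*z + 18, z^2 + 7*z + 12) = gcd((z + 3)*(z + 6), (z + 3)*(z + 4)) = z + 3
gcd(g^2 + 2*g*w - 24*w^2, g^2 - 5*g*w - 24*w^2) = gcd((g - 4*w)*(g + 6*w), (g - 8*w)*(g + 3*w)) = 1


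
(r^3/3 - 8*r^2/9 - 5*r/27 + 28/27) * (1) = r^3/3 - 8*r^2/9 - 5*r/27 + 28/27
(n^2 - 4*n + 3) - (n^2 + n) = 3 - 5*n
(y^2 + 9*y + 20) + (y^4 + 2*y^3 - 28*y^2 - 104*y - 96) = y^4 + 2*y^3 - 27*y^2 - 95*y - 76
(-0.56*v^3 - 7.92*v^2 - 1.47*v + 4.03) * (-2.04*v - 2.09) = 1.1424*v^4 + 17.3272*v^3 + 19.5516*v^2 - 5.1489*v - 8.4227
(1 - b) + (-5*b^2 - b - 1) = -5*b^2 - 2*b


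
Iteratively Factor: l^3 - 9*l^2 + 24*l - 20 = (l - 2)*(l^2 - 7*l + 10) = (l - 2)^2*(l - 5)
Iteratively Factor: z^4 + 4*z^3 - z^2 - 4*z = (z)*(z^3 + 4*z^2 - z - 4) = z*(z + 1)*(z^2 + 3*z - 4) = z*(z - 1)*(z + 1)*(z + 4)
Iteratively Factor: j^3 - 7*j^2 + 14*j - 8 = (j - 1)*(j^2 - 6*j + 8) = (j - 2)*(j - 1)*(j - 4)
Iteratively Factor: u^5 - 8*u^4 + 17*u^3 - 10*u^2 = (u)*(u^4 - 8*u^3 + 17*u^2 - 10*u) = u*(u - 1)*(u^3 - 7*u^2 + 10*u) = u*(u - 5)*(u - 1)*(u^2 - 2*u) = u^2*(u - 5)*(u - 1)*(u - 2)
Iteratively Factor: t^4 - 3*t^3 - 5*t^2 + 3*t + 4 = (t - 1)*(t^3 - 2*t^2 - 7*t - 4) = (t - 4)*(t - 1)*(t^2 + 2*t + 1) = (t - 4)*(t - 1)*(t + 1)*(t + 1)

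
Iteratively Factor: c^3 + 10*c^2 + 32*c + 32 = (c + 2)*(c^2 + 8*c + 16) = (c + 2)*(c + 4)*(c + 4)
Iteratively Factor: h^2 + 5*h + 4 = (h + 4)*(h + 1)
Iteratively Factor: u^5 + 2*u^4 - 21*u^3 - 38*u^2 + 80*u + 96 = (u + 1)*(u^4 + u^3 - 22*u^2 - 16*u + 96) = (u - 4)*(u + 1)*(u^3 + 5*u^2 - 2*u - 24) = (u - 4)*(u + 1)*(u + 4)*(u^2 + u - 6) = (u - 4)*(u + 1)*(u + 3)*(u + 4)*(u - 2)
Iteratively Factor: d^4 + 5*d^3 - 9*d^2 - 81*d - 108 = (d + 3)*(d^3 + 2*d^2 - 15*d - 36) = (d + 3)^2*(d^2 - d - 12) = (d - 4)*(d + 3)^2*(d + 3)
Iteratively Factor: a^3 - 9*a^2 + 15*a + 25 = (a - 5)*(a^2 - 4*a - 5) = (a - 5)*(a + 1)*(a - 5)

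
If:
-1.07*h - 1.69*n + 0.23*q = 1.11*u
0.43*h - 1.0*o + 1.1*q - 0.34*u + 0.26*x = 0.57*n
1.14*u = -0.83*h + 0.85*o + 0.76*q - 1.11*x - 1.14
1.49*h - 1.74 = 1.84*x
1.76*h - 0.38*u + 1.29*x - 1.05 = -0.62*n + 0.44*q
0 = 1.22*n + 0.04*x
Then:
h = 0.73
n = 0.01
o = 0.56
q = 0.10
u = -0.70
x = -0.36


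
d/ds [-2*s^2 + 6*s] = 6 - 4*s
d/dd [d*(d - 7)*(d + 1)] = 3*d^2 - 12*d - 7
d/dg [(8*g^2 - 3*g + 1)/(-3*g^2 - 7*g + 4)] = 5*(-13*g^2 + 14*g - 1)/(9*g^4 + 42*g^3 + 25*g^2 - 56*g + 16)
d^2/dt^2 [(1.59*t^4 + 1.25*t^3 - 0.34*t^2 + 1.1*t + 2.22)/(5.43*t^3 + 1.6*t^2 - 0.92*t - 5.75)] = (-2.27373675443232e-13*t^7 - 17.7429240000001*t^6 + 515.88711*t^5 + 1221.271668*t^4 + 335.29362*t^3 + 1031.434308*t^2 + 704.96541*t + 10.485516)/(160.103007*t^9 + 141.52752*t^8 - 39.675924*t^7 - 552.476285*t^6 - 293.013744*t^5 + 132.25092*t^4 + 588.593437*t^3 + 144.0996*t^2 - 91.2525*t - 190.109375)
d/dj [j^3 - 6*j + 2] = 3*j^2 - 6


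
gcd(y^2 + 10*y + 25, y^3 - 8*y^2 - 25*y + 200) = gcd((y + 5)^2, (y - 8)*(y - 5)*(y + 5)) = y + 5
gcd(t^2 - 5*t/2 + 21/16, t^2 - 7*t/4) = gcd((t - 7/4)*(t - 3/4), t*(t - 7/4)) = t - 7/4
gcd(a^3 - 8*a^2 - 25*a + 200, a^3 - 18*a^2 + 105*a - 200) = a^2 - 13*a + 40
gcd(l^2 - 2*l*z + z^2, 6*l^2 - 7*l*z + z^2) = -l + z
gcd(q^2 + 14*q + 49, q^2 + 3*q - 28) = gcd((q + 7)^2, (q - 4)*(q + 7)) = q + 7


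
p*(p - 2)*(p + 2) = p^3 - 4*p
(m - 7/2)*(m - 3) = m^2 - 13*m/2 + 21/2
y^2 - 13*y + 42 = (y - 7)*(y - 6)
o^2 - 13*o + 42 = (o - 7)*(o - 6)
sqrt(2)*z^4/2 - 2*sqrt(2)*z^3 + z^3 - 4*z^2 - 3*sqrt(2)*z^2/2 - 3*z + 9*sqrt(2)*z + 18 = (z - 3)^2*(z + 2)*(sqrt(2)*z/2 + 1)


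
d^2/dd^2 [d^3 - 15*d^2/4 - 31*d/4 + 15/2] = 6*d - 15/2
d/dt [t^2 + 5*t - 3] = 2*t + 5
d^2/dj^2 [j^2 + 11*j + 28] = 2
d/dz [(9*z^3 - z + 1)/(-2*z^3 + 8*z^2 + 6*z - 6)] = z*(18*z^3 + 26*z^2 - 37*z - 4)/(z^6 - 8*z^5 + 10*z^4 + 30*z^3 - 15*z^2 - 18*z + 9)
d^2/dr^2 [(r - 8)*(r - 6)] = 2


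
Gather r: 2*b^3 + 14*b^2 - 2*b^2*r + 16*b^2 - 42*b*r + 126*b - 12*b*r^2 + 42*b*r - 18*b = 2*b^3 - 2*b^2*r + 30*b^2 - 12*b*r^2 + 108*b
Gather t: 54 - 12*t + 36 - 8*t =90 - 20*t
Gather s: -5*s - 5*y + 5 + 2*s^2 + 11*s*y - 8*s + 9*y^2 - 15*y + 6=2*s^2 + s*(11*y - 13) + 9*y^2 - 20*y + 11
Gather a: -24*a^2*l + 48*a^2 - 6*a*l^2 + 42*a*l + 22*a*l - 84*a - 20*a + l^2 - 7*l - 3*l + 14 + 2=a^2*(48 - 24*l) + a*(-6*l^2 + 64*l - 104) + l^2 - 10*l + 16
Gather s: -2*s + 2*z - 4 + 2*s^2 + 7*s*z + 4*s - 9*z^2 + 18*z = 2*s^2 + s*(7*z + 2) - 9*z^2 + 20*z - 4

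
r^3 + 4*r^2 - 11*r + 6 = (r - 1)^2*(r + 6)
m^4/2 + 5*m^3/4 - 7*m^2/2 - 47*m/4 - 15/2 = (m - 3)*(m + 5/2)*(sqrt(2)*m/2 + sqrt(2)/2)*(sqrt(2)*m/2 + sqrt(2))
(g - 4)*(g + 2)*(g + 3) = g^3 + g^2 - 14*g - 24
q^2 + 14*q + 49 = (q + 7)^2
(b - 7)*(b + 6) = b^2 - b - 42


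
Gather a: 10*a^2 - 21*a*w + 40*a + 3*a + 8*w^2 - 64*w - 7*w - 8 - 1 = 10*a^2 + a*(43 - 21*w) + 8*w^2 - 71*w - 9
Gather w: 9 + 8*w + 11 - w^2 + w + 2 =-w^2 + 9*w + 22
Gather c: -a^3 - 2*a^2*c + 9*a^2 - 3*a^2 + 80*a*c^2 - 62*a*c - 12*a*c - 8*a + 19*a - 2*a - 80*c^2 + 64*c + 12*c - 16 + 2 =-a^3 + 6*a^2 + 9*a + c^2*(80*a - 80) + c*(-2*a^2 - 74*a + 76) - 14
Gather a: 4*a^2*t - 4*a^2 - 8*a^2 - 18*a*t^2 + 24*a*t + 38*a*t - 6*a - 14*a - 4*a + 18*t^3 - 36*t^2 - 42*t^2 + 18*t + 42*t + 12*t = a^2*(4*t - 12) + a*(-18*t^2 + 62*t - 24) + 18*t^3 - 78*t^2 + 72*t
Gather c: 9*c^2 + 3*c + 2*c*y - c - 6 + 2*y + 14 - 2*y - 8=9*c^2 + c*(2*y + 2)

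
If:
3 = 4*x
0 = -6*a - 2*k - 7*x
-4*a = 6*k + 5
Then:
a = -43/56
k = -9/28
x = 3/4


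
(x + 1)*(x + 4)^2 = x^3 + 9*x^2 + 24*x + 16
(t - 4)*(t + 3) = t^2 - t - 12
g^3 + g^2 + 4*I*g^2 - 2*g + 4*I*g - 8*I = (g - 1)*(g + 2)*(g + 4*I)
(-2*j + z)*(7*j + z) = -14*j^2 + 5*j*z + z^2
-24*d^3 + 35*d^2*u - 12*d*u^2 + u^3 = (-8*d + u)*(-3*d + u)*(-d + u)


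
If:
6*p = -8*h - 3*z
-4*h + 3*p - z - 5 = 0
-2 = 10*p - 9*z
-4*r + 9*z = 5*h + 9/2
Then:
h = -225/236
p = 44/59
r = 2295/944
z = 62/59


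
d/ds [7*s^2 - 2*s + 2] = 14*s - 2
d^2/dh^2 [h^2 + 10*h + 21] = 2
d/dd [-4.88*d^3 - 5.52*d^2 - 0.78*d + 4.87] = -14.64*d^2 - 11.04*d - 0.78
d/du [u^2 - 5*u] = 2*u - 5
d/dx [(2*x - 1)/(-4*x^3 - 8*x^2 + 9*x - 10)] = (16*x^3 + 4*x^2 - 16*x - 11)/(16*x^6 + 64*x^5 - 8*x^4 - 64*x^3 + 241*x^2 - 180*x + 100)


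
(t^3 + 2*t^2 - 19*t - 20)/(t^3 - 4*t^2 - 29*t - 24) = (t^2 + t - 20)/(t^2 - 5*t - 24)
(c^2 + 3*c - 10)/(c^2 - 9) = (c^2 + 3*c - 10)/(c^2 - 9)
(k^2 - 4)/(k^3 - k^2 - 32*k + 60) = (k + 2)/(k^2 + k - 30)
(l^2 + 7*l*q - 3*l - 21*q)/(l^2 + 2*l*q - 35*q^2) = (3 - l)/(-l + 5*q)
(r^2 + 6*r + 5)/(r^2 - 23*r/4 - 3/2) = 4*(r^2 + 6*r + 5)/(4*r^2 - 23*r - 6)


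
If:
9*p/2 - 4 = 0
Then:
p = 8/9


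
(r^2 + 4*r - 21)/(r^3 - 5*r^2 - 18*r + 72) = (r + 7)/(r^2 - 2*r - 24)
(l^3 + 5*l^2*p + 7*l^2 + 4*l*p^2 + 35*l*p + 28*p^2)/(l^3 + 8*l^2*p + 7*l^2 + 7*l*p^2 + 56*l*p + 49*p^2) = (l + 4*p)/(l + 7*p)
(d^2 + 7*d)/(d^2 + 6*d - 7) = d/(d - 1)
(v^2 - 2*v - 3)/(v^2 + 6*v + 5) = (v - 3)/(v + 5)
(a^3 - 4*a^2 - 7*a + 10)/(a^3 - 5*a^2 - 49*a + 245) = (a^2 + a - 2)/(a^2 - 49)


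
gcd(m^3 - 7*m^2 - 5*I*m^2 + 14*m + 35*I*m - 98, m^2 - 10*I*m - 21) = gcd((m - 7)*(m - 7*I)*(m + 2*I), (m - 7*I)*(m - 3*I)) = m - 7*I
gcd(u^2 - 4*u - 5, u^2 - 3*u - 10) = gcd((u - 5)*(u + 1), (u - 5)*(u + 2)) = u - 5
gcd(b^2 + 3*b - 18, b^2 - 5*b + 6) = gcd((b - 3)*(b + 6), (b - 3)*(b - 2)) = b - 3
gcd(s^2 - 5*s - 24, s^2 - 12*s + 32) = s - 8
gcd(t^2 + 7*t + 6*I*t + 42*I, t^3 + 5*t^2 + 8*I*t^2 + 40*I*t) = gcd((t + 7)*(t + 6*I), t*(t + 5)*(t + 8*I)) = 1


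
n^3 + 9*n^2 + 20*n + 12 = (n + 1)*(n + 2)*(n + 6)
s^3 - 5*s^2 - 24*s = s*(s - 8)*(s + 3)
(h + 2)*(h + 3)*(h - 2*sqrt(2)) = h^3 - 2*sqrt(2)*h^2 + 5*h^2 - 10*sqrt(2)*h + 6*h - 12*sqrt(2)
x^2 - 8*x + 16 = (x - 4)^2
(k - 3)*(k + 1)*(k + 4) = k^3 + 2*k^2 - 11*k - 12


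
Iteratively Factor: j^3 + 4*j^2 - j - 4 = (j + 1)*(j^2 + 3*j - 4) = (j + 1)*(j + 4)*(j - 1)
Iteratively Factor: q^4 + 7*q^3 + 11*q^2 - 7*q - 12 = (q + 1)*(q^3 + 6*q^2 + 5*q - 12) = (q + 1)*(q + 3)*(q^2 + 3*q - 4) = (q - 1)*(q + 1)*(q + 3)*(q + 4)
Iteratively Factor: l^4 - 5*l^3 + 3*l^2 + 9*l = (l - 3)*(l^3 - 2*l^2 - 3*l) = (l - 3)*(l + 1)*(l^2 - 3*l) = (l - 3)^2*(l + 1)*(l)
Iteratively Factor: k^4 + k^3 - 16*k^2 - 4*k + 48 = (k - 2)*(k^3 + 3*k^2 - 10*k - 24) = (k - 3)*(k - 2)*(k^2 + 6*k + 8) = (k - 3)*(k - 2)*(k + 2)*(k + 4)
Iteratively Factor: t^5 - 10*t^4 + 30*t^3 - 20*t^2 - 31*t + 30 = (t - 3)*(t^4 - 7*t^3 + 9*t^2 + 7*t - 10) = (t - 5)*(t - 3)*(t^3 - 2*t^2 - t + 2) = (t - 5)*(t - 3)*(t + 1)*(t^2 - 3*t + 2) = (t - 5)*(t - 3)*(t - 1)*(t + 1)*(t - 2)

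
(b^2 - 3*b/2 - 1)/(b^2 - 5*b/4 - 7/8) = 4*(b - 2)/(4*b - 7)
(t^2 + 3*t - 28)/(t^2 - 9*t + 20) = (t + 7)/(t - 5)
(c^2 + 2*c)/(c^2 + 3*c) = (c + 2)/(c + 3)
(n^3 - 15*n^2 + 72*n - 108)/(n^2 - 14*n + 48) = (n^2 - 9*n + 18)/(n - 8)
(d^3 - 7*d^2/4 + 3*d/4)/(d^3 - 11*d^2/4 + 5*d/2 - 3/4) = d/(d - 1)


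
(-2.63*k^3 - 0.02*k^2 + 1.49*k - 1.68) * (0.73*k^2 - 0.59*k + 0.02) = -1.9199*k^5 + 1.5371*k^4 + 1.0469*k^3 - 2.1059*k^2 + 1.021*k - 0.0336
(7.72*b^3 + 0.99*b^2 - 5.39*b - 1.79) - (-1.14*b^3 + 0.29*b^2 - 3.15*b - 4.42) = 8.86*b^3 + 0.7*b^2 - 2.24*b + 2.63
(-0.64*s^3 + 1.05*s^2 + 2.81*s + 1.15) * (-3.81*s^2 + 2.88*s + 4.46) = 2.4384*s^5 - 5.8437*s^4 - 10.5365*s^3 + 8.3943*s^2 + 15.8446*s + 5.129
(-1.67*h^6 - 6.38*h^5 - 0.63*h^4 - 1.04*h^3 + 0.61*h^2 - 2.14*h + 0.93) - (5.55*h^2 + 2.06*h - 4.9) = -1.67*h^6 - 6.38*h^5 - 0.63*h^4 - 1.04*h^3 - 4.94*h^2 - 4.2*h + 5.83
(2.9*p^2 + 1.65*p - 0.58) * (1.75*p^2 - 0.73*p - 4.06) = 5.075*p^4 + 0.7705*p^3 - 13.9935*p^2 - 6.2756*p + 2.3548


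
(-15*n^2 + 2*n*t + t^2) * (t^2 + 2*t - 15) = -15*n^2*t^2 - 30*n^2*t + 225*n^2 + 2*n*t^3 + 4*n*t^2 - 30*n*t + t^4 + 2*t^3 - 15*t^2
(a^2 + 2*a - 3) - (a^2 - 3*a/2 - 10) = 7*a/2 + 7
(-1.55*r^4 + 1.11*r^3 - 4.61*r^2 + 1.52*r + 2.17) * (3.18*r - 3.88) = -4.929*r^5 + 9.5438*r^4 - 18.9666*r^3 + 22.7204*r^2 + 1.003*r - 8.4196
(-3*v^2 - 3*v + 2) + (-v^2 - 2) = -4*v^2 - 3*v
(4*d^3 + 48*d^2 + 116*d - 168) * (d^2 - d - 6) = 4*d^5 + 44*d^4 + 44*d^3 - 572*d^2 - 528*d + 1008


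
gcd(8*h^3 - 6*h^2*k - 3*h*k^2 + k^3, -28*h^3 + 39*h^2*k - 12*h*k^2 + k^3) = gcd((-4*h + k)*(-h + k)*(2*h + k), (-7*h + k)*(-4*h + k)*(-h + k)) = 4*h^2 - 5*h*k + k^2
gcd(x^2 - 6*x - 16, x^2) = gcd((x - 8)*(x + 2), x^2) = 1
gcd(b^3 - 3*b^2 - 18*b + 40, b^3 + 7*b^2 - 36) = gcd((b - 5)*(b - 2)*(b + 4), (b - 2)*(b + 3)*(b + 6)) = b - 2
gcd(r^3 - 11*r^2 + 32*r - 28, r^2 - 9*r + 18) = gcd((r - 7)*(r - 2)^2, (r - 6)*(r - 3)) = 1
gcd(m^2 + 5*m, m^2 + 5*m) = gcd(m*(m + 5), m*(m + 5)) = m^2 + 5*m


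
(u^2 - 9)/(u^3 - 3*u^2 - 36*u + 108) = (u + 3)/(u^2 - 36)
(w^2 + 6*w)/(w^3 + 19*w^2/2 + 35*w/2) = 2*(w + 6)/(2*w^2 + 19*w + 35)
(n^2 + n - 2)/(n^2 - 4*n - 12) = (n - 1)/(n - 6)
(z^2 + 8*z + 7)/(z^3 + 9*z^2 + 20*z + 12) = (z + 7)/(z^2 + 8*z + 12)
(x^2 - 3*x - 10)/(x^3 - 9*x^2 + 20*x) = (x + 2)/(x*(x - 4))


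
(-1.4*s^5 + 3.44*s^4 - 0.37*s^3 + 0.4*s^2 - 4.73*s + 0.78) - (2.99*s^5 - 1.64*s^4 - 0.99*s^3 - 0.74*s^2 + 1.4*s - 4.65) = -4.39*s^5 + 5.08*s^4 + 0.62*s^3 + 1.14*s^2 - 6.13*s + 5.43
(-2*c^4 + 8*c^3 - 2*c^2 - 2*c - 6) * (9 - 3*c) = 6*c^5 - 42*c^4 + 78*c^3 - 12*c^2 - 54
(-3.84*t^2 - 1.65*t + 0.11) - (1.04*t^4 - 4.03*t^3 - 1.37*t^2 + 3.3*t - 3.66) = -1.04*t^4 + 4.03*t^3 - 2.47*t^2 - 4.95*t + 3.77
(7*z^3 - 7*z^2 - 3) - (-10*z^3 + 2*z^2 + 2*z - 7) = 17*z^3 - 9*z^2 - 2*z + 4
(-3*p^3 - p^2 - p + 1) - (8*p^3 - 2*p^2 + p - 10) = -11*p^3 + p^2 - 2*p + 11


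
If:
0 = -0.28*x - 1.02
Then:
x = -3.64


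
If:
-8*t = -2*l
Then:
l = 4*t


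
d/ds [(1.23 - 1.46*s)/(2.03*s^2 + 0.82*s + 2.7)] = (2.9638*s^2 - 4.9938*s - 4.9506)/(4.1209*s^4 + 3.3292*s^3 + 11.6344*s^2 + 4.428*s + 7.29)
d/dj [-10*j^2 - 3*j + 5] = -20*j - 3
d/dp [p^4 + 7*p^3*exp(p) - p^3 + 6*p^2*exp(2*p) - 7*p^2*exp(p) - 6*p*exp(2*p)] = 7*p^3*exp(p) + 4*p^3 + 12*p^2*exp(2*p) + 14*p^2*exp(p) - 3*p^2 - 14*p*exp(p) - 6*exp(2*p)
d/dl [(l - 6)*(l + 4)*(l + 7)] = 3*l^2 + 10*l - 38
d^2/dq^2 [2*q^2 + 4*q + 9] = 4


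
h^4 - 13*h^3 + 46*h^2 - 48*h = h*(h - 8)*(h - 3)*(h - 2)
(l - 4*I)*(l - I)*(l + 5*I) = l^3 + 21*l - 20*I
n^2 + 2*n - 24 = (n - 4)*(n + 6)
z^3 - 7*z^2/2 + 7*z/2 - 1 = (z - 2)*(z - 1)*(z - 1/2)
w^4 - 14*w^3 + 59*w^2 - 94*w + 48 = (w - 8)*(w - 3)*(w - 2)*(w - 1)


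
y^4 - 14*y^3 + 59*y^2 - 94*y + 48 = (y - 8)*(y - 3)*(y - 2)*(y - 1)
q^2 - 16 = (q - 4)*(q + 4)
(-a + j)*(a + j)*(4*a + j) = -4*a^3 - a^2*j + 4*a*j^2 + j^3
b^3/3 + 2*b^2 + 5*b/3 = b*(b/3 + 1/3)*(b + 5)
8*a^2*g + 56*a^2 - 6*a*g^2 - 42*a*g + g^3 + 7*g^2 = (-4*a + g)*(-2*a + g)*(g + 7)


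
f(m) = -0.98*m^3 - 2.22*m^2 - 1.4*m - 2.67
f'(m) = -2.94*m^2 - 4.44*m - 1.4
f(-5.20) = 82.38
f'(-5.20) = -57.81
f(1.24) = -9.69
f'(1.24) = -11.43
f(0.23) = -3.12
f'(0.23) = -2.58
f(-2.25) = 0.40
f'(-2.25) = -6.29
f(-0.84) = -2.48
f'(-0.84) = 0.26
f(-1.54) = -2.20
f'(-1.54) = -1.53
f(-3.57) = 18.62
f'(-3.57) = -23.02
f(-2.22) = 0.22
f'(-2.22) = -6.03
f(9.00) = -909.51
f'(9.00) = -279.50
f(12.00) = -2032.59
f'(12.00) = -478.04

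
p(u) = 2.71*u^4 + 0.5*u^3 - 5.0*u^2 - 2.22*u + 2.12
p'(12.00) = 18825.30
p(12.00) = 56314.04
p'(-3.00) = -251.40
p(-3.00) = 169.79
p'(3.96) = 654.86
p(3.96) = 612.39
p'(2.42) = 135.99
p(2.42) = 67.50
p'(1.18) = 5.88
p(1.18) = -1.39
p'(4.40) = 906.21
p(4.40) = 953.88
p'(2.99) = 271.05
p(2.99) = 180.74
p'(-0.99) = -1.37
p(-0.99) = 1.54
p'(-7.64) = -4672.30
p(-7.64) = 8737.26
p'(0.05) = -2.71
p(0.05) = 2.00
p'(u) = 10.84*u^3 + 1.5*u^2 - 10.0*u - 2.22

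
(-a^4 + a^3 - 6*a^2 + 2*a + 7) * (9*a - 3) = -9*a^5 + 12*a^4 - 57*a^3 + 36*a^2 + 57*a - 21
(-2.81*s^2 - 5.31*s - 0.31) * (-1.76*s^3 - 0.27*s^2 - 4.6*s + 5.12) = 4.9456*s^5 + 10.1043*s^4 + 14.9053*s^3 + 10.1225*s^2 - 25.7612*s - 1.5872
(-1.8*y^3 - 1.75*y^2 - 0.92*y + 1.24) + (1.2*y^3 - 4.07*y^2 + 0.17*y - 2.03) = -0.6*y^3 - 5.82*y^2 - 0.75*y - 0.79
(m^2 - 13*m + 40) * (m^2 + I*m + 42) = m^4 - 13*m^3 + I*m^3 + 82*m^2 - 13*I*m^2 - 546*m + 40*I*m + 1680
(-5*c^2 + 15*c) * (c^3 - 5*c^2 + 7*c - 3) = -5*c^5 + 40*c^4 - 110*c^3 + 120*c^2 - 45*c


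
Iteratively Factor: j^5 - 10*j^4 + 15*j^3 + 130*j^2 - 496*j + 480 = (j - 3)*(j^4 - 7*j^3 - 6*j^2 + 112*j - 160) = (j - 4)*(j - 3)*(j^3 - 3*j^2 - 18*j + 40) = (j - 5)*(j - 4)*(j - 3)*(j^2 + 2*j - 8) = (j - 5)*(j - 4)*(j - 3)*(j + 4)*(j - 2)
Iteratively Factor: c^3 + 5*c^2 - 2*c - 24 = (c + 3)*(c^2 + 2*c - 8) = (c - 2)*(c + 3)*(c + 4)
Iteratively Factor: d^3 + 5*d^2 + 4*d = (d)*(d^2 + 5*d + 4) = d*(d + 1)*(d + 4)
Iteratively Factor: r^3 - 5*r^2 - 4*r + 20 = (r + 2)*(r^2 - 7*r + 10) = (r - 5)*(r + 2)*(r - 2)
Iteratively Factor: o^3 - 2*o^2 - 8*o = (o + 2)*(o^2 - 4*o) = (o - 4)*(o + 2)*(o)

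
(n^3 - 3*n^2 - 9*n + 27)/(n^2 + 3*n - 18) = (n^2 - 9)/(n + 6)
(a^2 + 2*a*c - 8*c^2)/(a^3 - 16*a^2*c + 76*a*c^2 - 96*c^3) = (a + 4*c)/(a^2 - 14*a*c + 48*c^2)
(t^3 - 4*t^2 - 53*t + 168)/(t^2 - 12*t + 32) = (t^2 + 4*t - 21)/(t - 4)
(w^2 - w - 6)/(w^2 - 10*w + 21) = (w + 2)/(w - 7)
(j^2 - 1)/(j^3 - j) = 1/j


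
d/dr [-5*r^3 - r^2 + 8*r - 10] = -15*r^2 - 2*r + 8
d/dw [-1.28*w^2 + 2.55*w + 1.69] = 2.55 - 2.56*w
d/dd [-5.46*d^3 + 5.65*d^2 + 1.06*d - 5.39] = -16.38*d^2 + 11.3*d + 1.06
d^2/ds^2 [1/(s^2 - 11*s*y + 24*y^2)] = 2*(-s^2 + 11*s*y - 24*y^2 + (2*s - 11*y)^2)/(s^2 - 11*s*y + 24*y^2)^3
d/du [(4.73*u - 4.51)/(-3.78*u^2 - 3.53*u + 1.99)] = (17.8794*u^2 - 34.0956*u - 6.5076)/(14.2884*u^4 + 26.6868*u^3 - 2.5835*u^2 - 14.0494*u + 3.9601)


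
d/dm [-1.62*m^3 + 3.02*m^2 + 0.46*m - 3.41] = -4.86*m^2 + 6.04*m + 0.46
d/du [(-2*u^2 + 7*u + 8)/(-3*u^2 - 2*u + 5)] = (25*u^2 + 28*u + 51)/(9*u^4 + 12*u^3 - 26*u^2 - 20*u + 25)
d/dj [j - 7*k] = 1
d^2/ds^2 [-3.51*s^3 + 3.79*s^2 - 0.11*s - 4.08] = 7.58 - 21.06*s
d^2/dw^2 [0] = 0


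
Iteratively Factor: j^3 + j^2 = (j)*(j^2 + j) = j^2*(j + 1)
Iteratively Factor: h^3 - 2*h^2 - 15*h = (h + 3)*(h^2 - 5*h) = h*(h + 3)*(h - 5)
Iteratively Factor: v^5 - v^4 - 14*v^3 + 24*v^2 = (v - 3)*(v^4 + 2*v^3 - 8*v^2) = (v - 3)*(v + 4)*(v^3 - 2*v^2) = (v - 3)*(v - 2)*(v + 4)*(v^2) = v*(v - 3)*(v - 2)*(v + 4)*(v)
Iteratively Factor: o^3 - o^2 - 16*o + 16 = (o + 4)*(o^2 - 5*o + 4) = (o - 1)*(o + 4)*(o - 4)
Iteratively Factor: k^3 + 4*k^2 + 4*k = (k + 2)*(k^2 + 2*k) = k*(k + 2)*(k + 2)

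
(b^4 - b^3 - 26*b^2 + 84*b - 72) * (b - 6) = b^5 - 7*b^4 - 20*b^3 + 240*b^2 - 576*b + 432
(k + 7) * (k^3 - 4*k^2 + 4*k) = k^4 + 3*k^3 - 24*k^2 + 28*k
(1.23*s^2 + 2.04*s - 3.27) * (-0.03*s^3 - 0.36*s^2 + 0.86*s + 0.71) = -0.0369*s^5 - 0.504*s^4 + 0.4215*s^3 + 3.8049*s^2 - 1.3638*s - 2.3217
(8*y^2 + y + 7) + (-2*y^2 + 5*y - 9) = 6*y^2 + 6*y - 2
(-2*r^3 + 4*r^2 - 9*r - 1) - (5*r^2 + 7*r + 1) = -2*r^3 - r^2 - 16*r - 2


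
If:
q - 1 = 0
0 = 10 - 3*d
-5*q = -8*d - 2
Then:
No Solution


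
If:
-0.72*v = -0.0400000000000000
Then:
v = 0.06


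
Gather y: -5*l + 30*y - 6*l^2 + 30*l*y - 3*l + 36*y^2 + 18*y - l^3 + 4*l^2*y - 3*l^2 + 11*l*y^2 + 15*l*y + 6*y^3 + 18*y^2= -l^3 - 9*l^2 - 8*l + 6*y^3 + y^2*(11*l + 54) + y*(4*l^2 + 45*l + 48)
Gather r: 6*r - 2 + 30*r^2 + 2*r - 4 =30*r^2 + 8*r - 6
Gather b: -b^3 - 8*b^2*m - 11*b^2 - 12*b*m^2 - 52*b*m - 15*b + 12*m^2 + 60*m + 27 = -b^3 + b^2*(-8*m - 11) + b*(-12*m^2 - 52*m - 15) + 12*m^2 + 60*m + 27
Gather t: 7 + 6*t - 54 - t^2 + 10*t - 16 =-t^2 + 16*t - 63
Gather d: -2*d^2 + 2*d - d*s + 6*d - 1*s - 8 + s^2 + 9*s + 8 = -2*d^2 + d*(8 - s) + s^2 + 8*s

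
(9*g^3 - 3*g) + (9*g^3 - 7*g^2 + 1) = 18*g^3 - 7*g^2 - 3*g + 1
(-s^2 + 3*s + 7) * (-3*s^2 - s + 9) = 3*s^4 - 8*s^3 - 33*s^2 + 20*s + 63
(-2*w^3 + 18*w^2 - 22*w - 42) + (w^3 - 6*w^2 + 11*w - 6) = -w^3 + 12*w^2 - 11*w - 48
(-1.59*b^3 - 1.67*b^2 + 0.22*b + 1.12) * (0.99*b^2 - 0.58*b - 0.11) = -1.5741*b^5 - 0.7311*b^4 + 1.3613*b^3 + 1.1649*b^2 - 0.6738*b - 0.1232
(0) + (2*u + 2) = 2*u + 2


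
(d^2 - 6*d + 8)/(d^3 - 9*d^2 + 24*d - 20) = (d - 4)/(d^2 - 7*d + 10)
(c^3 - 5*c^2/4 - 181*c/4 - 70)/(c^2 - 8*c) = c + 27/4 + 35/(4*c)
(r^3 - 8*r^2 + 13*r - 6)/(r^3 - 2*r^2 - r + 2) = (r^2 - 7*r + 6)/(r^2 - r - 2)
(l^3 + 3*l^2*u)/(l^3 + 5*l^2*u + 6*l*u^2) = l/(l + 2*u)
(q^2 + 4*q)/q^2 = (q + 4)/q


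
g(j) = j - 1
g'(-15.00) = 1.00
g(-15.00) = -16.00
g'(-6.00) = 1.00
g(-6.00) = -7.00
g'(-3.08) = 1.00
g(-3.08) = -4.08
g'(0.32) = 1.00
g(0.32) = -0.68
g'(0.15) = 1.00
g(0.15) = -0.85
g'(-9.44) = 1.00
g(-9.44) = -10.44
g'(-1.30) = 1.00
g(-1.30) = -2.30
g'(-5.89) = 1.00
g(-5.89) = -6.89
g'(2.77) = 1.00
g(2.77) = 1.77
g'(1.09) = 1.00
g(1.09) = 0.09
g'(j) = 1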